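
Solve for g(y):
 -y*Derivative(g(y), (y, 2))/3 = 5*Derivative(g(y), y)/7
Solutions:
 g(y) = C1 + C2/y^(8/7)


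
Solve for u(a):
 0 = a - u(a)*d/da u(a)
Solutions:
 u(a) = -sqrt(C1 + a^2)
 u(a) = sqrt(C1 + a^2)


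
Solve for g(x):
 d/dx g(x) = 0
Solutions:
 g(x) = C1


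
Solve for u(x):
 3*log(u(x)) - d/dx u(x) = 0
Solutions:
 li(u(x)) = C1 + 3*x


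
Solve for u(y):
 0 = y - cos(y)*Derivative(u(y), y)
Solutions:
 u(y) = C1 + Integral(y/cos(y), y)


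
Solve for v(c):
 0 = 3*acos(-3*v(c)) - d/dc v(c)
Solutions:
 Integral(1/acos(-3*_y), (_y, v(c))) = C1 + 3*c


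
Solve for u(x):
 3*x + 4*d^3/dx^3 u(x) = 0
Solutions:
 u(x) = C1 + C2*x + C3*x^2 - x^4/32


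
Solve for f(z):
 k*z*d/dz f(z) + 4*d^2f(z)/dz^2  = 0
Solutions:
 f(z) = Piecewise((-sqrt(2)*sqrt(pi)*C1*erf(sqrt(2)*sqrt(k)*z/4)/sqrt(k) - C2, (k > 0) | (k < 0)), (-C1*z - C2, True))


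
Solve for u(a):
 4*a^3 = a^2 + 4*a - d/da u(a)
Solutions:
 u(a) = C1 - a^4 + a^3/3 + 2*a^2


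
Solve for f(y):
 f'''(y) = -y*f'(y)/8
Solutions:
 f(y) = C1 + Integral(C2*airyai(-y/2) + C3*airybi(-y/2), y)


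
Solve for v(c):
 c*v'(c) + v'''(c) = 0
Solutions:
 v(c) = C1 + Integral(C2*airyai(-c) + C3*airybi(-c), c)


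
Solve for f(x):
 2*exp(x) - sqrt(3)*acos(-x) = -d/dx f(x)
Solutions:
 f(x) = C1 + sqrt(3)*(x*acos(-x) + sqrt(1 - x^2)) - 2*exp(x)


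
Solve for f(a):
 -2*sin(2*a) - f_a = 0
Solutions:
 f(a) = C1 + cos(2*a)


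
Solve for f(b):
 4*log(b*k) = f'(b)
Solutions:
 f(b) = C1 + 4*b*log(b*k) - 4*b


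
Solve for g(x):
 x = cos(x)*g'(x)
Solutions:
 g(x) = C1 + Integral(x/cos(x), x)


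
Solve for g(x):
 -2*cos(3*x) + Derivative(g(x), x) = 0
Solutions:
 g(x) = C1 + 2*sin(3*x)/3


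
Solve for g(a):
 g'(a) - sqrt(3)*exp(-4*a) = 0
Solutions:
 g(a) = C1 - sqrt(3)*exp(-4*a)/4


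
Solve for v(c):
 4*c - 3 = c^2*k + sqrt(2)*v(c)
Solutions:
 v(c) = sqrt(2)*(-c^2*k + 4*c - 3)/2


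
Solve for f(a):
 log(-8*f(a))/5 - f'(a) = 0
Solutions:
 -5*Integral(1/(log(-_y) + 3*log(2)), (_y, f(a))) = C1 - a


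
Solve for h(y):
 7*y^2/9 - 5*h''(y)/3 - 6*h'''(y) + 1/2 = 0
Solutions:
 h(y) = C1 + C2*y + C3*exp(-5*y/18) + 7*y^4/180 - 14*y^3/25 + 3099*y^2/500


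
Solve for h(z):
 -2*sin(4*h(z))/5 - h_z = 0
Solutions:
 2*z/5 + log(cos(4*h(z)) - 1)/8 - log(cos(4*h(z)) + 1)/8 = C1


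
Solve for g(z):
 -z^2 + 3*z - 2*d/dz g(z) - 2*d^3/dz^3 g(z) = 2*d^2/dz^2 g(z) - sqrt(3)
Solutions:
 g(z) = C1 - z^3/6 + 5*z^2/4 - 3*z/2 + sqrt(3)*z/2 + (C2*sin(sqrt(3)*z/2) + C3*cos(sqrt(3)*z/2))*exp(-z/2)


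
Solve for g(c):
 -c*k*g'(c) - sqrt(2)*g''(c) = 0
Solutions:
 g(c) = Piecewise((-2^(3/4)*sqrt(pi)*C1*erf(2^(1/4)*c*sqrt(k)/2)/(2*sqrt(k)) - C2, (k > 0) | (k < 0)), (-C1*c - C2, True))


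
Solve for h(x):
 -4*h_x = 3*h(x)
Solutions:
 h(x) = C1*exp(-3*x/4)


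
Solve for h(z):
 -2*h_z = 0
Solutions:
 h(z) = C1


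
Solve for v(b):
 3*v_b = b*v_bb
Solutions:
 v(b) = C1 + C2*b^4


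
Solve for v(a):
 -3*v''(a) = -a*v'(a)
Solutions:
 v(a) = C1 + C2*erfi(sqrt(6)*a/6)


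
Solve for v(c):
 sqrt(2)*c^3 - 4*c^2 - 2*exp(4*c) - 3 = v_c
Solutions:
 v(c) = C1 + sqrt(2)*c^4/4 - 4*c^3/3 - 3*c - exp(4*c)/2


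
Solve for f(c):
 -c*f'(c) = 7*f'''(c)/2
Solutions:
 f(c) = C1 + Integral(C2*airyai(-2^(1/3)*7^(2/3)*c/7) + C3*airybi(-2^(1/3)*7^(2/3)*c/7), c)


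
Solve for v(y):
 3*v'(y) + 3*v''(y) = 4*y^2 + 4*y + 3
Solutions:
 v(y) = C1 + C2*exp(-y) + 4*y^3/9 - 2*y^2/3 + 7*y/3


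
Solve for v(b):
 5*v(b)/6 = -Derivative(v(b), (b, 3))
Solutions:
 v(b) = C3*exp(-5^(1/3)*6^(2/3)*b/6) + (C1*sin(2^(2/3)*3^(1/6)*5^(1/3)*b/4) + C2*cos(2^(2/3)*3^(1/6)*5^(1/3)*b/4))*exp(5^(1/3)*6^(2/3)*b/12)


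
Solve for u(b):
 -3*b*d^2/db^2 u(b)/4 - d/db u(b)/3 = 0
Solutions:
 u(b) = C1 + C2*b^(5/9)


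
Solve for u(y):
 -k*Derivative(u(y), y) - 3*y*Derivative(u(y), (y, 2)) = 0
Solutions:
 u(y) = C1 + y^(1 - re(k)/3)*(C2*sin(log(y)*Abs(im(k))/3) + C3*cos(log(y)*im(k)/3))


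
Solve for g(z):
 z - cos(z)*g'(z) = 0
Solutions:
 g(z) = C1 + Integral(z/cos(z), z)


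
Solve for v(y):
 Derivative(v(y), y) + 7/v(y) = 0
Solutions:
 v(y) = -sqrt(C1 - 14*y)
 v(y) = sqrt(C1 - 14*y)


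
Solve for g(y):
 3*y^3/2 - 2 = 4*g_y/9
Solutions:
 g(y) = C1 + 27*y^4/32 - 9*y/2


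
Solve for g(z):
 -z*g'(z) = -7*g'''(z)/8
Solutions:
 g(z) = C1 + Integral(C2*airyai(2*7^(2/3)*z/7) + C3*airybi(2*7^(2/3)*z/7), z)


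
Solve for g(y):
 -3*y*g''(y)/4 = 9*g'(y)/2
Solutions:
 g(y) = C1 + C2/y^5


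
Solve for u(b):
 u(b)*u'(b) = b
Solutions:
 u(b) = -sqrt(C1 + b^2)
 u(b) = sqrt(C1 + b^2)


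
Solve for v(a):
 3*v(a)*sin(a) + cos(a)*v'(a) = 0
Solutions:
 v(a) = C1*cos(a)^3


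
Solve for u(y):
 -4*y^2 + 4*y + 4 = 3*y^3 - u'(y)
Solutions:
 u(y) = C1 + 3*y^4/4 + 4*y^3/3 - 2*y^2 - 4*y


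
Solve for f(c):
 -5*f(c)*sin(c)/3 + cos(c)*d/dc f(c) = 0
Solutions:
 f(c) = C1/cos(c)^(5/3)


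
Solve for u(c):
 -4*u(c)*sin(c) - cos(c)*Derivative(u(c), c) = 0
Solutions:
 u(c) = C1*cos(c)^4


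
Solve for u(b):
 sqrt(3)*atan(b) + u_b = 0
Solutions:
 u(b) = C1 - sqrt(3)*(b*atan(b) - log(b^2 + 1)/2)


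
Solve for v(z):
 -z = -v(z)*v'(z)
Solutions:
 v(z) = -sqrt(C1 + z^2)
 v(z) = sqrt(C1 + z^2)


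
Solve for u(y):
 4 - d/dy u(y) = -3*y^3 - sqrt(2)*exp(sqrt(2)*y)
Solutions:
 u(y) = C1 + 3*y^4/4 + 4*y + exp(sqrt(2)*y)


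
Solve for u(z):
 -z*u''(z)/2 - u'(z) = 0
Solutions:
 u(z) = C1 + C2/z


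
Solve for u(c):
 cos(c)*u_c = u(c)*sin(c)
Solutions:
 u(c) = C1/cos(c)


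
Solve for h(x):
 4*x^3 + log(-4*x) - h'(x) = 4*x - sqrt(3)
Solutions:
 h(x) = C1 + x^4 - 2*x^2 + x*log(-x) + x*(-1 + 2*log(2) + sqrt(3))


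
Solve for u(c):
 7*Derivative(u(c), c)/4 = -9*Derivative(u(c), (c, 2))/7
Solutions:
 u(c) = C1 + C2*exp(-49*c/36)


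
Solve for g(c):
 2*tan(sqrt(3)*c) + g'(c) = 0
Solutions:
 g(c) = C1 + 2*sqrt(3)*log(cos(sqrt(3)*c))/3


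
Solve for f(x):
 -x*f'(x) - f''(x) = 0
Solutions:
 f(x) = C1 + C2*erf(sqrt(2)*x/2)


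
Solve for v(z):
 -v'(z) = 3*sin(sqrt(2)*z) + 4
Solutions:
 v(z) = C1 - 4*z + 3*sqrt(2)*cos(sqrt(2)*z)/2


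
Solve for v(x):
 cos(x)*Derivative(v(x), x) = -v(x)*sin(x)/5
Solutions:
 v(x) = C1*cos(x)^(1/5)


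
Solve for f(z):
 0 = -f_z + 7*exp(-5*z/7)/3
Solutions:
 f(z) = C1 - 49*exp(-5*z/7)/15


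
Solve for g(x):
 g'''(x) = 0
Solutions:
 g(x) = C1 + C2*x + C3*x^2


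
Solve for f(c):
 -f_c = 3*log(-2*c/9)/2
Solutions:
 f(c) = C1 - 3*c*log(-c)/2 + c*(-3*log(2)/2 + 3/2 + 3*log(3))


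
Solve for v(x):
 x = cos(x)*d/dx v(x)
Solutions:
 v(x) = C1 + Integral(x/cos(x), x)


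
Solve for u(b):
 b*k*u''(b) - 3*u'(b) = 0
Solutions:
 u(b) = C1 + b^(((re(k) + 3)*re(k) + im(k)^2)/(re(k)^2 + im(k)^2))*(C2*sin(3*log(b)*Abs(im(k))/(re(k)^2 + im(k)^2)) + C3*cos(3*log(b)*im(k)/(re(k)^2 + im(k)^2)))


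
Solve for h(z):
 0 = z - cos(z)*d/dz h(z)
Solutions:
 h(z) = C1 + Integral(z/cos(z), z)


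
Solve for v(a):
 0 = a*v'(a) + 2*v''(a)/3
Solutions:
 v(a) = C1 + C2*erf(sqrt(3)*a/2)


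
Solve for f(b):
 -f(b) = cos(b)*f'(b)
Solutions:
 f(b) = C1*sqrt(sin(b) - 1)/sqrt(sin(b) + 1)


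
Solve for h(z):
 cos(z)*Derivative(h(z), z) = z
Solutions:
 h(z) = C1 + Integral(z/cos(z), z)


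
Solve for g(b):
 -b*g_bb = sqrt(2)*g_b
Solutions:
 g(b) = C1 + C2*b^(1 - sqrt(2))


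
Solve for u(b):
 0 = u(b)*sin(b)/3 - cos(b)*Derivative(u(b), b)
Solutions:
 u(b) = C1/cos(b)^(1/3)


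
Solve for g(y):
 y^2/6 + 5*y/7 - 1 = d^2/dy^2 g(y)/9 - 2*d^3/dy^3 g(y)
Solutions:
 g(y) = C1 + C2*y + C3*exp(y/18) + y^4/8 + 141*y^3/14 + 7551*y^2/14


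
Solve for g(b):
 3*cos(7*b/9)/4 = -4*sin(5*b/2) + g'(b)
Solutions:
 g(b) = C1 + 27*sin(7*b/9)/28 - 8*cos(5*b/2)/5


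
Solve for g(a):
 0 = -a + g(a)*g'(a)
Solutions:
 g(a) = -sqrt(C1 + a^2)
 g(a) = sqrt(C1 + a^2)


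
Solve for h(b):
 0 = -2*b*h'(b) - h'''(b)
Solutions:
 h(b) = C1 + Integral(C2*airyai(-2^(1/3)*b) + C3*airybi(-2^(1/3)*b), b)


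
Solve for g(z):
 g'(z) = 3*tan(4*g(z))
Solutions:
 g(z) = -asin(C1*exp(12*z))/4 + pi/4
 g(z) = asin(C1*exp(12*z))/4


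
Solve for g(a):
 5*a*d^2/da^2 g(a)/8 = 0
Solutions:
 g(a) = C1 + C2*a


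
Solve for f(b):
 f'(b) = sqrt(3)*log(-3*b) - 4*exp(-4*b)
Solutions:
 f(b) = C1 + sqrt(3)*b*log(-b) + sqrt(3)*b*(-1 + log(3)) + exp(-4*b)


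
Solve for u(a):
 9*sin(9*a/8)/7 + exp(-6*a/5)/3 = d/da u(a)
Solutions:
 u(a) = C1 - 8*cos(9*a/8)/7 - 5*exp(-6*a/5)/18


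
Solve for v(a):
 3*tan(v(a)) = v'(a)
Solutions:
 v(a) = pi - asin(C1*exp(3*a))
 v(a) = asin(C1*exp(3*a))


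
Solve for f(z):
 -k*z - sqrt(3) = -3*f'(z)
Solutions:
 f(z) = C1 + k*z^2/6 + sqrt(3)*z/3


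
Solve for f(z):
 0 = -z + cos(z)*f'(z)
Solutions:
 f(z) = C1 + Integral(z/cos(z), z)


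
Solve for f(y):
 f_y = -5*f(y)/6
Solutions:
 f(y) = C1*exp(-5*y/6)


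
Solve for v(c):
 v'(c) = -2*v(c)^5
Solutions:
 v(c) = -I*(1/(C1 + 8*c))^(1/4)
 v(c) = I*(1/(C1 + 8*c))^(1/4)
 v(c) = -(1/(C1 + 8*c))^(1/4)
 v(c) = (1/(C1 + 8*c))^(1/4)


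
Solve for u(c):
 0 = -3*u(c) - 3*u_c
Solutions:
 u(c) = C1*exp(-c)


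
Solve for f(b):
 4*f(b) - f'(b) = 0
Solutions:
 f(b) = C1*exp(4*b)


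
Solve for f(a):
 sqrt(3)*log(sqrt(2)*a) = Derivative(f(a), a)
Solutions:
 f(a) = C1 + sqrt(3)*a*log(a) - sqrt(3)*a + sqrt(3)*a*log(2)/2


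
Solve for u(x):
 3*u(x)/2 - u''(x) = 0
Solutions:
 u(x) = C1*exp(-sqrt(6)*x/2) + C2*exp(sqrt(6)*x/2)


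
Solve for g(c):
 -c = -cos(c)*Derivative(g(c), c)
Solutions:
 g(c) = C1 + Integral(c/cos(c), c)


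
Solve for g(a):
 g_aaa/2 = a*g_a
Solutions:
 g(a) = C1 + Integral(C2*airyai(2^(1/3)*a) + C3*airybi(2^(1/3)*a), a)


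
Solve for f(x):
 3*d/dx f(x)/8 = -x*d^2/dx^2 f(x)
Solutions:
 f(x) = C1 + C2*x^(5/8)


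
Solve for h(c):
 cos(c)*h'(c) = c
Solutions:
 h(c) = C1 + Integral(c/cos(c), c)


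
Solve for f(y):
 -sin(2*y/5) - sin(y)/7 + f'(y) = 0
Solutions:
 f(y) = C1 - 5*cos(2*y/5)/2 - cos(y)/7


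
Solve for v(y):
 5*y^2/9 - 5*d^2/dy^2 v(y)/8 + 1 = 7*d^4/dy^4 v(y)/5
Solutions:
 v(y) = C1 + C2*y + C3*sin(5*sqrt(14)*y/28) + C4*cos(5*sqrt(14)*y/28) + 2*y^4/27 - 268*y^2/225


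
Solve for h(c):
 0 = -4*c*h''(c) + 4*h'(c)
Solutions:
 h(c) = C1 + C2*c^2


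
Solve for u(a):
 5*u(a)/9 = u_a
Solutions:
 u(a) = C1*exp(5*a/9)


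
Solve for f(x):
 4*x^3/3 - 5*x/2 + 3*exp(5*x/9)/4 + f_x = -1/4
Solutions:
 f(x) = C1 - x^4/3 + 5*x^2/4 - x/4 - 27*exp(5*x/9)/20


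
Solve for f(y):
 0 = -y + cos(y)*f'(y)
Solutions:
 f(y) = C1 + Integral(y/cos(y), y)


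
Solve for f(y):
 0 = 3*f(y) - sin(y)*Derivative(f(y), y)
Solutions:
 f(y) = C1*(cos(y) - 1)^(3/2)/(cos(y) + 1)^(3/2)


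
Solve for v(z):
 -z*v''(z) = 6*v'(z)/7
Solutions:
 v(z) = C1 + C2*z^(1/7)


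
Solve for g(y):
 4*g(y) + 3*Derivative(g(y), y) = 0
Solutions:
 g(y) = C1*exp(-4*y/3)


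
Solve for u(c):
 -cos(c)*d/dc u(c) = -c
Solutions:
 u(c) = C1 + Integral(c/cos(c), c)


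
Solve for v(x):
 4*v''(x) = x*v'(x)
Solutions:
 v(x) = C1 + C2*erfi(sqrt(2)*x/4)


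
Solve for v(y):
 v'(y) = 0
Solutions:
 v(y) = C1


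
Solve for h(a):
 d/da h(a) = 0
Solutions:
 h(a) = C1


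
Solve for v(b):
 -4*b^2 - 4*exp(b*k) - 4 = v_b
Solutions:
 v(b) = C1 - 4*b^3/3 - 4*b - 4*exp(b*k)/k


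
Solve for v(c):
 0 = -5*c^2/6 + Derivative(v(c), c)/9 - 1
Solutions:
 v(c) = C1 + 5*c^3/2 + 9*c


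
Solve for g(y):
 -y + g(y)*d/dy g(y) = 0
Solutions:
 g(y) = -sqrt(C1 + y^2)
 g(y) = sqrt(C1 + y^2)


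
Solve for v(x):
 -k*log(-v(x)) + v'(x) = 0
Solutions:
 -li(-v(x)) = C1 + k*x


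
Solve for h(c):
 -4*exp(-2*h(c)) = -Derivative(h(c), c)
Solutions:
 h(c) = log(-sqrt(C1 + 8*c))
 h(c) = log(C1 + 8*c)/2


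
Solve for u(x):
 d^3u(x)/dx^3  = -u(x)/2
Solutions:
 u(x) = C3*exp(-2^(2/3)*x/2) + (C1*sin(2^(2/3)*sqrt(3)*x/4) + C2*cos(2^(2/3)*sqrt(3)*x/4))*exp(2^(2/3)*x/4)


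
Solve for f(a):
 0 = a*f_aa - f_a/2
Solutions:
 f(a) = C1 + C2*a^(3/2)


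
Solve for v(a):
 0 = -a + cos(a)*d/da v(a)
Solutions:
 v(a) = C1 + Integral(a/cos(a), a)


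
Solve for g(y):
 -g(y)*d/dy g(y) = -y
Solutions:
 g(y) = -sqrt(C1 + y^2)
 g(y) = sqrt(C1 + y^2)


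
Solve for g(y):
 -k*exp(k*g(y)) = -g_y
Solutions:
 g(y) = Piecewise((log(-1/(C1*k + k^2*y))/k, Ne(k, 0)), (nan, True))
 g(y) = Piecewise((C1 + k*y, Eq(k, 0)), (nan, True))


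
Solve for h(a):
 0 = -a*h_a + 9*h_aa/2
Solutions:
 h(a) = C1 + C2*erfi(a/3)


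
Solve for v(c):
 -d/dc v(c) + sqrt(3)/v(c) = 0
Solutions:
 v(c) = -sqrt(C1 + 2*sqrt(3)*c)
 v(c) = sqrt(C1 + 2*sqrt(3)*c)


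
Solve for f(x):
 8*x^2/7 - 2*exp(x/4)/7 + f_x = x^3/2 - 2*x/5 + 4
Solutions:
 f(x) = C1 + x^4/8 - 8*x^3/21 - x^2/5 + 4*x + 8*exp(x/4)/7


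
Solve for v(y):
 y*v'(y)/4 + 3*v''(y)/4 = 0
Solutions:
 v(y) = C1 + C2*erf(sqrt(6)*y/6)


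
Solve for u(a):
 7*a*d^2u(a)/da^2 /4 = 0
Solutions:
 u(a) = C1 + C2*a


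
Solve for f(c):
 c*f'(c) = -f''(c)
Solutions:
 f(c) = C1 + C2*erf(sqrt(2)*c/2)


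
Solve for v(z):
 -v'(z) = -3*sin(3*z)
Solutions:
 v(z) = C1 - cos(3*z)


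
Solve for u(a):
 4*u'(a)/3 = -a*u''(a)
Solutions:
 u(a) = C1 + C2/a^(1/3)


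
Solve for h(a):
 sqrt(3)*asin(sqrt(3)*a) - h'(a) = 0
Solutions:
 h(a) = C1 + sqrt(3)*(a*asin(sqrt(3)*a) + sqrt(3)*sqrt(1 - 3*a^2)/3)


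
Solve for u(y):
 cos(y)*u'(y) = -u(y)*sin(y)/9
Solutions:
 u(y) = C1*cos(y)^(1/9)


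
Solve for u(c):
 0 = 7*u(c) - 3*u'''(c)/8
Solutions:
 u(c) = C3*exp(2*3^(2/3)*7^(1/3)*c/3) + (C1*sin(3^(1/6)*7^(1/3)*c) + C2*cos(3^(1/6)*7^(1/3)*c))*exp(-3^(2/3)*7^(1/3)*c/3)


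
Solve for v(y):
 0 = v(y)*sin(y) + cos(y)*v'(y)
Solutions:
 v(y) = C1*cos(y)


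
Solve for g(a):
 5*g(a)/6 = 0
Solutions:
 g(a) = 0


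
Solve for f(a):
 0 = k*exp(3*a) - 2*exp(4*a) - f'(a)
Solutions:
 f(a) = C1 + k*exp(3*a)/3 - exp(4*a)/2


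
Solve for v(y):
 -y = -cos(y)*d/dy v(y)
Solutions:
 v(y) = C1 + Integral(y/cos(y), y)


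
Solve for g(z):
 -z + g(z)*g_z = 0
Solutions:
 g(z) = -sqrt(C1 + z^2)
 g(z) = sqrt(C1 + z^2)


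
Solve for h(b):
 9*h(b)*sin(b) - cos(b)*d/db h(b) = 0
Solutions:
 h(b) = C1/cos(b)^9


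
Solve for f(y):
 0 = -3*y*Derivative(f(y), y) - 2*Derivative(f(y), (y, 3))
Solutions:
 f(y) = C1 + Integral(C2*airyai(-2^(2/3)*3^(1/3)*y/2) + C3*airybi(-2^(2/3)*3^(1/3)*y/2), y)


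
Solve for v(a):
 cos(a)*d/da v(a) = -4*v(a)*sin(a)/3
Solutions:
 v(a) = C1*cos(a)^(4/3)


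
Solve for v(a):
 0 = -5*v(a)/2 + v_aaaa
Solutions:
 v(a) = C1*exp(-2^(3/4)*5^(1/4)*a/2) + C2*exp(2^(3/4)*5^(1/4)*a/2) + C3*sin(2^(3/4)*5^(1/4)*a/2) + C4*cos(2^(3/4)*5^(1/4)*a/2)


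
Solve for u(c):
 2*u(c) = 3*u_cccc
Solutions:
 u(c) = C1*exp(-2^(1/4)*3^(3/4)*c/3) + C2*exp(2^(1/4)*3^(3/4)*c/3) + C3*sin(2^(1/4)*3^(3/4)*c/3) + C4*cos(2^(1/4)*3^(3/4)*c/3)


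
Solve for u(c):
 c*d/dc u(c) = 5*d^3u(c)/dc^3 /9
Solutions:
 u(c) = C1 + Integral(C2*airyai(15^(2/3)*c/5) + C3*airybi(15^(2/3)*c/5), c)


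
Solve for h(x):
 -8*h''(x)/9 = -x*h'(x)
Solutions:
 h(x) = C1 + C2*erfi(3*x/4)


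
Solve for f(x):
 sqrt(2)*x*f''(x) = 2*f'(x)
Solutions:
 f(x) = C1 + C2*x^(1 + sqrt(2))


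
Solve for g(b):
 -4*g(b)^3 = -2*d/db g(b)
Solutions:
 g(b) = -sqrt(2)*sqrt(-1/(C1 + 2*b))/2
 g(b) = sqrt(2)*sqrt(-1/(C1 + 2*b))/2


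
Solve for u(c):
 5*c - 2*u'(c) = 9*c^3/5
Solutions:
 u(c) = C1 - 9*c^4/40 + 5*c^2/4


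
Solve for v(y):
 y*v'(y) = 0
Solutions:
 v(y) = C1


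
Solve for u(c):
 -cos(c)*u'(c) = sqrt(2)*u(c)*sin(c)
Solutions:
 u(c) = C1*cos(c)^(sqrt(2))


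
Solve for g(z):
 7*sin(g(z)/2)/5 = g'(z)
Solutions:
 -7*z/5 + log(cos(g(z)/2) - 1) - log(cos(g(z)/2) + 1) = C1


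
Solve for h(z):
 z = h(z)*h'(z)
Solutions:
 h(z) = -sqrt(C1 + z^2)
 h(z) = sqrt(C1 + z^2)


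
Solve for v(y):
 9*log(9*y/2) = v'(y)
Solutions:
 v(y) = C1 + 9*y*log(y) - 9*y + y*log(387420489/512)


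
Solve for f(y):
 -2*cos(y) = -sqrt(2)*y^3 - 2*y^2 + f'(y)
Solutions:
 f(y) = C1 + sqrt(2)*y^4/4 + 2*y^3/3 - 2*sin(y)


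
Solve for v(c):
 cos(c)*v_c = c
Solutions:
 v(c) = C1 + Integral(c/cos(c), c)


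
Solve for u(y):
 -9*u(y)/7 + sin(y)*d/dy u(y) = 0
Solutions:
 u(y) = C1*(cos(y) - 1)^(9/14)/(cos(y) + 1)^(9/14)


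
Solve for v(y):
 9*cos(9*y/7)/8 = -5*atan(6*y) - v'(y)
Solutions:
 v(y) = C1 - 5*y*atan(6*y) + 5*log(36*y^2 + 1)/12 - 7*sin(9*y/7)/8


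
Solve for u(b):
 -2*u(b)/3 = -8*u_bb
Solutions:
 u(b) = C1*exp(-sqrt(3)*b/6) + C2*exp(sqrt(3)*b/6)


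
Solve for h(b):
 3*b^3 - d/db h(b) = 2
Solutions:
 h(b) = C1 + 3*b^4/4 - 2*b


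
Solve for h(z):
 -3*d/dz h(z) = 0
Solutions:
 h(z) = C1


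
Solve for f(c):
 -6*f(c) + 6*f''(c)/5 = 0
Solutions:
 f(c) = C1*exp(-sqrt(5)*c) + C2*exp(sqrt(5)*c)


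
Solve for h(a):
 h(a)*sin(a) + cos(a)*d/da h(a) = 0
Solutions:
 h(a) = C1*cos(a)


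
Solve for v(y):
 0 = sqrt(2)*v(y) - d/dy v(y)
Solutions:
 v(y) = C1*exp(sqrt(2)*y)


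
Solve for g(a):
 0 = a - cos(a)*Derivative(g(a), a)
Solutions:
 g(a) = C1 + Integral(a/cos(a), a)


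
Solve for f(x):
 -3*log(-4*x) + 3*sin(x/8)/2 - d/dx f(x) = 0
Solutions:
 f(x) = C1 - 3*x*log(-x) - 6*x*log(2) + 3*x - 12*cos(x/8)


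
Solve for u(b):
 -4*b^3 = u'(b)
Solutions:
 u(b) = C1 - b^4


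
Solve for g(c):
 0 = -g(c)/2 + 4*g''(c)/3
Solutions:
 g(c) = C1*exp(-sqrt(6)*c/4) + C2*exp(sqrt(6)*c/4)


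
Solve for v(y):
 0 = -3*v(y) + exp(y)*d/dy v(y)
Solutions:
 v(y) = C1*exp(-3*exp(-y))


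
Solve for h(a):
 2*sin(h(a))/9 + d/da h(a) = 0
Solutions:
 2*a/9 + log(cos(h(a)) - 1)/2 - log(cos(h(a)) + 1)/2 = C1


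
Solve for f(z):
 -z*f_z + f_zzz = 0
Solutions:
 f(z) = C1 + Integral(C2*airyai(z) + C3*airybi(z), z)


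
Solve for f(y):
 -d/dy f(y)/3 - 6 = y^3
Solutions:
 f(y) = C1 - 3*y^4/4 - 18*y


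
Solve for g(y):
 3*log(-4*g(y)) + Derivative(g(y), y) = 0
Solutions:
 Integral(1/(log(-_y) + 2*log(2)), (_y, g(y)))/3 = C1 - y


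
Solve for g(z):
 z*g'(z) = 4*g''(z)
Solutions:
 g(z) = C1 + C2*erfi(sqrt(2)*z/4)


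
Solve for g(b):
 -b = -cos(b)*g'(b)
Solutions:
 g(b) = C1 + Integral(b/cos(b), b)


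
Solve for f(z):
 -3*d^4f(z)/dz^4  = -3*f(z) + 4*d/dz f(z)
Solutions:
 f(z) = (C1/sqrt(exp(sqrt(2)*3^(2/3)*z*sqrt(-3^(1/3) + 1 + 2*sqrt(2)/sqrt(-1 + 3^(1/3)))/3)) + C2*sqrt(exp(sqrt(2)*3^(2/3)*z*sqrt(-3^(1/3) + 1 + 2*sqrt(2)/sqrt(-1 + 3^(1/3)))/3)))*exp(-sqrt(2)*3^(2/3)*z*sqrt(-1 + 3^(1/3))/6) + (C3*sin(sqrt(2)*3^(2/3)*z*sqrt(-1 + 3^(1/3) + 2*sqrt(2)/sqrt(-1 + 3^(1/3)))/6) + C4*cos(sqrt(2)*3^(2/3)*z*sqrt(-1 + 3^(1/3) + 2*sqrt(2)/sqrt(-1 + 3^(1/3)))/6))*exp(sqrt(2)*3^(2/3)*z*sqrt(-1 + 3^(1/3))/6)


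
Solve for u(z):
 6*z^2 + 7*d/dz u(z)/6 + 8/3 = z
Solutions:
 u(z) = C1 - 12*z^3/7 + 3*z^2/7 - 16*z/7


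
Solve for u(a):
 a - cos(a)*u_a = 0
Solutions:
 u(a) = C1 + Integral(a/cos(a), a)


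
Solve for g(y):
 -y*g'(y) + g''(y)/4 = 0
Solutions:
 g(y) = C1 + C2*erfi(sqrt(2)*y)


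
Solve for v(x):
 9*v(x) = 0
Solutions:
 v(x) = 0


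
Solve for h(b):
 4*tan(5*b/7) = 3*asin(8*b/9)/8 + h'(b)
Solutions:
 h(b) = C1 - 3*b*asin(8*b/9)/8 - 3*sqrt(81 - 64*b^2)/64 - 28*log(cos(5*b/7))/5


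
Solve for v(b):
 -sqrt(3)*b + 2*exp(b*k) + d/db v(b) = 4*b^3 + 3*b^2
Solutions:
 v(b) = C1 + b^4 + b^3 + sqrt(3)*b^2/2 - 2*exp(b*k)/k


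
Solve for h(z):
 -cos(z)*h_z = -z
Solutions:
 h(z) = C1 + Integral(z/cos(z), z)


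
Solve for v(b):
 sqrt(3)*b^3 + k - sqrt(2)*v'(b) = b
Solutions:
 v(b) = C1 + sqrt(6)*b^4/8 - sqrt(2)*b^2/4 + sqrt(2)*b*k/2


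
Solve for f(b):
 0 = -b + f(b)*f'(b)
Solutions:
 f(b) = -sqrt(C1 + b^2)
 f(b) = sqrt(C1 + b^2)


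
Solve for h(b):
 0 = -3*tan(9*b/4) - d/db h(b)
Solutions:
 h(b) = C1 + 4*log(cos(9*b/4))/3


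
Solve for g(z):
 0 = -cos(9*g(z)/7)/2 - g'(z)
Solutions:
 z/2 - 7*log(sin(9*g(z)/7) - 1)/18 + 7*log(sin(9*g(z)/7) + 1)/18 = C1


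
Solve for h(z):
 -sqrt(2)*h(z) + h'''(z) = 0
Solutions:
 h(z) = C3*exp(2^(1/6)*z) + (C1*sin(2^(1/6)*sqrt(3)*z/2) + C2*cos(2^(1/6)*sqrt(3)*z/2))*exp(-2^(1/6)*z/2)


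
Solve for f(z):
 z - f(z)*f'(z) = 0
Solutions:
 f(z) = -sqrt(C1 + z^2)
 f(z) = sqrt(C1 + z^2)


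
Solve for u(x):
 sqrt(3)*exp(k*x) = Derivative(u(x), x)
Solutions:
 u(x) = C1 + sqrt(3)*exp(k*x)/k


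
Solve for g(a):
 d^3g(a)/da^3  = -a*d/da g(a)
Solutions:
 g(a) = C1 + Integral(C2*airyai(-a) + C3*airybi(-a), a)


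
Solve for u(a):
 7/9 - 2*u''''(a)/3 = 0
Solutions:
 u(a) = C1 + C2*a + C3*a^2 + C4*a^3 + 7*a^4/144


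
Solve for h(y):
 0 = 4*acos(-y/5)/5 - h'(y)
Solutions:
 h(y) = C1 + 4*y*acos(-y/5)/5 + 4*sqrt(25 - y^2)/5


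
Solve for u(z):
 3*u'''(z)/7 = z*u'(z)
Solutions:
 u(z) = C1 + Integral(C2*airyai(3^(2/3)*7^(1/3)*z/3) + C3*airybi(3^(2/3)*7^(1/3)*z/3), z)


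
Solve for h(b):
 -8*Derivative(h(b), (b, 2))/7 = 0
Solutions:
 h(b) = C1 + C2*b


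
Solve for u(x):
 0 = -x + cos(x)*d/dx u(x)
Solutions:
 u(x) = C1 + Integral(x/cos(x), x)


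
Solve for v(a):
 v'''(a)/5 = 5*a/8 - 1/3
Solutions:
 v(a) = C1 + C2*a + C3*a^2 + 25*a^4/192 - 5*a^3/18


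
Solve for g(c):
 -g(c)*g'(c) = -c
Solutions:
 g(c) = -sqrt(C1 + c^2)
 g(c) = sqrt(C1 + c^2)


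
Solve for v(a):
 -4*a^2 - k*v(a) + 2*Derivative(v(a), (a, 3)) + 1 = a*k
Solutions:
 v(a) = C1*exp(2^(2/3)*a*k^(1/3)/2) + C2*exp(2^(2/3)*a*k^(1/3)*(-1 + sqrt(3)*I)/4) + C3*exp(-2^(2/3)*a*k^(1/3)*(1 + sqrt(3)*I)/4) - 4*a^2/k - a + 1/k


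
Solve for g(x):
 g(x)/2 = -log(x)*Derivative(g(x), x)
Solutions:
 g(x) = C1*exp(-li(x)/2)


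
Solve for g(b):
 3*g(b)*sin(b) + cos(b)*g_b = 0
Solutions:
 g(b) = C1*cos(b)^3


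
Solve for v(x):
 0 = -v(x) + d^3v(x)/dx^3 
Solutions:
 v(x) = C3*exp(x) + (C1*sin(sqrt(3)*x/2) + C2*cos(sqrt(3)*x/2))*exp(-x/2)


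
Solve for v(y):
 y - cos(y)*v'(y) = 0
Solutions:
 v(y) = C1 + Integral(y/cos(y), y)


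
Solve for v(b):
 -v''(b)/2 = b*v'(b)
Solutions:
 v(b) = C1 + C2*erf(b)


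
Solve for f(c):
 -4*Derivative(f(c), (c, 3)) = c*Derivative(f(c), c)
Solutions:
 f(c) = C1 + Integral(C2*airyai(-2^(1/3)*c/2) + C3*airybi(-2^(1/3)*c/2), c)


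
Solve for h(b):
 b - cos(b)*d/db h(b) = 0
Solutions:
 h(b) = C1 + Integral(b/cos(b), b)


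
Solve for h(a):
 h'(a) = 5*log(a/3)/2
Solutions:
 h(a) = C1 + 5*a*log(a)/2 - 5*a*log(3)/2 - 5*a/2


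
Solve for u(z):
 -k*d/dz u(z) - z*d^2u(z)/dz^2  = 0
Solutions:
 u(z) = C1 + z^(1 - re(k))*(C2*sin(log(z)*Abs(im(k))) + C3*cos(log(z)*im(k)))


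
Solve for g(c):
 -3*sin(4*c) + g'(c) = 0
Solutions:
 g(c) = C1 - 3*cos(4*c)/4


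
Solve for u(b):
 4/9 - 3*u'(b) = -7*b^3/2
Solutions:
 u(b) = C1 + 7*b^4/24 + 4*b/27


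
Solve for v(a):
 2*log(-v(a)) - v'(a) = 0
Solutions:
 -li(-v(a)) = C1 + 2*a


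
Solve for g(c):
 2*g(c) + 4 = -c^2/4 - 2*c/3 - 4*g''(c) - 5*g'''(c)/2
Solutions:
 g(c) = C1*exp(c*(-16 + 32*2^(2/3)/(15*sqrt(3561) + 931)^(1/3) + 2^(1/3)*(15*sqrt(3561) + 931)^(1/3))/30)*sin(2^(1/3)*sqrt(3)*c*(-(15*sqrt(3561) + 931)^(1/3) + 32*2^(1/3)/(15*sqrt(3561) + 931)^(1/3))/30) + C2*exp(c*(-16 + 32*2^(2/3)/(15*sqrt(3561) + 931)^(1/3) + 2^(1/3)*(15*sqrt(3561) + 931)^(1/3))/30)*cos(2^(1/3)*sqrt(3)*c*(-(15*sqrt(3561) + 931)^(1/3) + 32*2^(1/3)/(15*sqrt(3561) + 931)^(1/3))/30) + C3*exp(-c*(32*2^(2/3)/(15*sqrt(3561) + 931)^(1/3) + 8 + 2^(1/3)*(15*sqrt(3561) + 931)^(1/3))/15) - c^2/8 - c/3 - 3/2


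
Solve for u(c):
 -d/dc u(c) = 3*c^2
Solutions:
 u(c) = C1 - c^3


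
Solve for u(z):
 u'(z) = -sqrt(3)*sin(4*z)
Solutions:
 u(z) = C1 + sqrt(3)*cos(4*z)/4


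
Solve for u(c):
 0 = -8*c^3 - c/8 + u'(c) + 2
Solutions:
 u(c) = C1 + 2*c^4 + c^2/16 - 2*c


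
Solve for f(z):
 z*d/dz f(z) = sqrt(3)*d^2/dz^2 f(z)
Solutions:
 f(z) = C1 + C2*erfi(sqrt(2)*3^(3/4)*z/6)


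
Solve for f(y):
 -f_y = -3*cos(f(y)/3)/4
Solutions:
 -3*y/4 - 3*log(sin(f(y)/3) - 1)/2 + 3*log(sin(f(y)/3) + 1)/2 = C1


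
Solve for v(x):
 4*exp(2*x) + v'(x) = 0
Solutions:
 v(x) = C1 - 2*exp(2*x)


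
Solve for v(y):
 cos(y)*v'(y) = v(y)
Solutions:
 v(y) = C1*sqrt(sin(y) + 1)/sqrt(sin(y) - 1)


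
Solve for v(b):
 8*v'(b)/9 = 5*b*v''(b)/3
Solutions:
 v(b) = C1 + C2*b^(23/15)


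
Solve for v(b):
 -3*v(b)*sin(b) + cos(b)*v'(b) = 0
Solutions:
 v(b) = C1/cos(b)^3


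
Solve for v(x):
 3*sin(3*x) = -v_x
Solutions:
 v(x) = C1 + cos(3*x)


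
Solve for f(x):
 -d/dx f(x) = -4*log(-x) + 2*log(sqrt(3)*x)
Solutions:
 f(x) = C1 + 2*x*log(x) + x*(-2 - log(3) + 4*I*pi)


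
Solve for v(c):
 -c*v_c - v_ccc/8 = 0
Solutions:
 v(c) = C1 + Integral(C2*airyai(-2*c) + C3*airybi(-2*c), c)


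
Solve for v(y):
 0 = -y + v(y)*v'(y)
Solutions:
 v(y) = -sqrt(C1 + y^2)
 v(y) = sqrt(C1 + y^2)


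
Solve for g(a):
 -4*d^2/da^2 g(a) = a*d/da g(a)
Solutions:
 g(a) = C1 + C2*erf(sqrt(2)*a/4)


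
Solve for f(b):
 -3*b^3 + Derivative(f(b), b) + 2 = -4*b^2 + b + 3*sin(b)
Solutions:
 f(b) = C1 + 3*b^4/4 - 4*b^3/3 + b^2/2 - 2*b - 3*cos(b)


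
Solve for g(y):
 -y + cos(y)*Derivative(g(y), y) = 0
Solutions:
 g(y) = C1 + Integral(y/cos(y), y)


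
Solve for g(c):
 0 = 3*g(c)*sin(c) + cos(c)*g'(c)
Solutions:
 g(c) = C1*cos(c)^3


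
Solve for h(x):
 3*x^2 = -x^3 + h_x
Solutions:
 h(x) = C1 + x^4/4 + x^3


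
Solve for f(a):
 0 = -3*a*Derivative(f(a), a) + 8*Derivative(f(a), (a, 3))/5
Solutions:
 f(a) = C1 + Integral(C2*airyai(15^(1/3)*a/2) + C3*airybi(15^(1/3)*a/2), a)


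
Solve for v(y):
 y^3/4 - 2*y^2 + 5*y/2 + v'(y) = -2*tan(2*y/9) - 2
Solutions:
 v(y) = C1 - y^4/16 + 2*y^3/3 - 5*y^2/4 - 2*y + 9*log(cos(2*y/9))


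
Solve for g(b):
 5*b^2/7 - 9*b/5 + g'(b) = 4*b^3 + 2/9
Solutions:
 g(b) = C1 + b^4 - 5*b^3/21 + 9*b^2/10 + 2*b/9


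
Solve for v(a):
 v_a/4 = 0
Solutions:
 v(a) = C1


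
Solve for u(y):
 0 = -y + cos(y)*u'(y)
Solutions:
 u(y) = C1 + Integral(y/cos(y), y)


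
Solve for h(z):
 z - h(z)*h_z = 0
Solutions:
 h(z) = -sqrt(C1 + z^2)
 h(z) = sqrt(C1 + z^2)


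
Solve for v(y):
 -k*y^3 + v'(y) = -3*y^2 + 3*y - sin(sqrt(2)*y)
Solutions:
 v(y) = C1 + k*y^4/4 - y^3 + 3*y^2/2 + sqrt(2)*cos(sqrt(2)*y)/2


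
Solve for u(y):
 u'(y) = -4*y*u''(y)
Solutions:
 u(y) = C1 + C2*y^(3/4)


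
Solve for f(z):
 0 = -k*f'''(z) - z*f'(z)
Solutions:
 f(z) = C1 + Integral(C2*airyai(z*(-1/k)^(1/3)) + C3*airybi(z*(-1/k)^(1/3)), z)


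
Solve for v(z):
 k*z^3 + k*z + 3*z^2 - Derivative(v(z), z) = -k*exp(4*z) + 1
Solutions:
 v(z) = C1 + k*z^4/4 + k*z^2/2 + k*exp(4*z)/4 + z^3 - z


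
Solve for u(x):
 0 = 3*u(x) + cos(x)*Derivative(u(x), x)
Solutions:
 u(x) = C1*(sin(x) - 1)^(3/2)/(sin(x) + 1)^(3/2)


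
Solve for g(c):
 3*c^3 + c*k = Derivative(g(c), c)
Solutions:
 g(c) = C1 + 3*c^4/4 + c^2*k/2


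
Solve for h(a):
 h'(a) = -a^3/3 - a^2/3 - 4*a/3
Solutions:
 h(a) = C1 - a^4/12 - a^3/9 - 2*a^2/3


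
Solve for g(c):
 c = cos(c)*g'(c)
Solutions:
 g(c) = C1 + Integral(c/cos(c), c)


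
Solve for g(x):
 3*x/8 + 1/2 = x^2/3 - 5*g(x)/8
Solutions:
 g(x) = 8*x^2/15 - 3*x/5 - 4/5


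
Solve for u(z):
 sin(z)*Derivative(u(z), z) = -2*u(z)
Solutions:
 u(z) = C1*(cos(z) + 1)/(cos(z) - 1)


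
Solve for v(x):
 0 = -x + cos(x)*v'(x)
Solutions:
 v(x) = C1 + Integral(x/cos(x), x)


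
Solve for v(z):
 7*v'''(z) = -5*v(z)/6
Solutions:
 v(z) = C3*exp(-42^(2/3)*5^(1/3)*z/42) + (C1*sin(14^(2/3)*3^(1/6)*5^(1/3)*z/28) + C2*cos(14^(2/3)*3^(1/6)*5^(1/3)*z/28))*exp(42^(2/3)*5^(1/3)*z/84)


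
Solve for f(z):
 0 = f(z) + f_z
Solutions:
 f(z) = C1*exp(-z)


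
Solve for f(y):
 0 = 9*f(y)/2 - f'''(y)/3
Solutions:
 f(y) = C3*exp(3*2^(2/3)*y/2) + (C1*sin(3*2^(2/3)*sqrt(3)*y/4) + C2*cos(3*2^(2/3)*sqrt(3)*y/4))*exp(-3*2^(2/3)*y/4)


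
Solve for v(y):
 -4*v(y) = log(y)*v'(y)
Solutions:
 v(y) = C1*exp(-4*li(y))


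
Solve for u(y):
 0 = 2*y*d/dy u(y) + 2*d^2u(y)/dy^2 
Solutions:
 u(y) = C1 + C2*erf(sqrt(2)*y/2)


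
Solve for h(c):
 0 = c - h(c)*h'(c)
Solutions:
 h(c) = -sqrt(C1 + c^2)
 h(c) = sqrt(C1 + c^2)


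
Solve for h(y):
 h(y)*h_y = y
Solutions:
 h(y) = -sqrt(C1 + y^2)
 h(y) = sqrt(C1 + y^2)


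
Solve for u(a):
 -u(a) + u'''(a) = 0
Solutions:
 u(a) = C3*exp(a) + (C1*sin(sqrt(3)*a/2) + C2*cos(sqrt(3)*a/2))*exp(-a/2)


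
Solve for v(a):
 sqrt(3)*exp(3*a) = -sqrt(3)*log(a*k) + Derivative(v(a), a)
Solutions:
 v(a) = C1 + sqrt(3)*a*log(a*k) - sqrt(3)*a + sqrt(3)*exp(3*a)/3


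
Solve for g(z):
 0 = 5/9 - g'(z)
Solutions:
 g(z) = C1 + 5*z/9


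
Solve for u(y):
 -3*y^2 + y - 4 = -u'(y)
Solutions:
 u(y) = C1 + y^3 - y^2/2 + 4*y


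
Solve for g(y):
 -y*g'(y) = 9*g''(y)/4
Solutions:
 g(y) = C1 + C2*erf(sqrt(2)*y/3)


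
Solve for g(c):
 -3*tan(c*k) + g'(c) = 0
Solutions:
 g(c) = C1 + 3*Piecewise((-log(cos(c*k))/k, Ne(k, 0)), (0, True))


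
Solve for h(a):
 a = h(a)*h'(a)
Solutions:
 h(a) = -sqrt(C1 + a^2)
 h(a) = sqrt(C1 + a^2)


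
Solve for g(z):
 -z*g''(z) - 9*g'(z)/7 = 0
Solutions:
 g(z) = C1 + C2/z^(2/7)


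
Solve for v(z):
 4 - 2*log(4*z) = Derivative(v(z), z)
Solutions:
 v(z) = C1 - 2*z*log(z) - z*log(16) + 6*z


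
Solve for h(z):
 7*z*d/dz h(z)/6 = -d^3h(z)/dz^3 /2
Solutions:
 h(z) = C1 + Integral(C2*airyai(-3^(2/3)*7^(1/3)*z/3) + C3*airybi(-3^(2/3)*7^(1/3)*z/3), z)


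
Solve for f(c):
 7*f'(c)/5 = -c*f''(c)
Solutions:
 f(c) = C1 + C2/c^(2/5)


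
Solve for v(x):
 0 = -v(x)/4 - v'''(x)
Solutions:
 v(x) = C3*exp(-2^(1/3)*x/2) + (C1*sin(2^(1/3)*sqrt(3)*x/4) + C2*cos(2^(1/3)*sqrt(3)*x/4))*exp(2^(1/3)*x/4)


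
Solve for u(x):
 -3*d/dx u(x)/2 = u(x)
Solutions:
 u(x) = C1*exp(-2*x/3)


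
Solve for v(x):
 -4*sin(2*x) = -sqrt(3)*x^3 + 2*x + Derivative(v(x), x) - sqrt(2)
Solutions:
 v(x) = C1 + sqrt(3)*x^4/4 - x^2 + sqrt(2)*x + 2*cos(2*x)


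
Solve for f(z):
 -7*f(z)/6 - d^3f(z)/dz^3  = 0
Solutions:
 f(z) = C3*exp(-6^(2/3)*7^(1/3)*z/6) + (C1*sin(2^(2/3)*3^(1/6)*7^(1/3)*z/4) + C2*cos(2^(2/3)*3^(1/6)*7^(1/3)*z/4))*exp(6^(2/3)*7^(1/3)*z/12)


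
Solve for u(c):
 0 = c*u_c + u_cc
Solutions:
 u(c) = C1 + C2*erf(sqrt(2)*c/2)


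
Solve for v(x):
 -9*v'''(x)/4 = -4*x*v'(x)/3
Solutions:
 v(x) = C1 + Integral(C2*airyai(2*2^(1/3)*x/3) + C3*airybi(2*2^(1/3)*x/3), x)


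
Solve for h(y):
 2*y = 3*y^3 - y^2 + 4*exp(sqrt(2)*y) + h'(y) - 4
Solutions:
 h(y) = C1 - 3*y^4/4 + y^3/3 + y^2 + 4*y - 2*sqrt(2)*exp(sqrt(2)*y)


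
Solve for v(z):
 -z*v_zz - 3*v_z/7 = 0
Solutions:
 v(z) = C1 + C2*z^(4/7)


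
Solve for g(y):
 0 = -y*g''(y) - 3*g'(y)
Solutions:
 g(y) = C1 + C2/y^2


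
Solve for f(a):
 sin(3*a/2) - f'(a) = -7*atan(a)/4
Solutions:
 f(a) = C1 + 7*a*atan(a)/4 - 7*log(a^2 + 1)/8 - 2*cos(3*a/2)/3


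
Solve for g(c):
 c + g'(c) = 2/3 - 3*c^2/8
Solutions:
 g(c) = C1 - c^3/8 - c^2/2 + 2*c/3


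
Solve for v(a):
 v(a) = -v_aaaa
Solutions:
 v(a) = (C1*sin(sqrt(2)*a/2) + C2*cos(sqrt(2)*a/2))*exp(-sqrt(2)*a/2) + (C3*sin(sqrt(2)*a/2) + C4*cos(sqrt(2)*a/2))*exp(sqrt(2)*a/2)


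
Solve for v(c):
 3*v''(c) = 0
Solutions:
 v(c) = C1 + C2*c


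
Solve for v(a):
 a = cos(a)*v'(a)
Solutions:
 v(a) = C1 + Integral(a/cos(a), a)


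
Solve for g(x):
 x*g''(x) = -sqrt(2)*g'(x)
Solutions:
 g(x) = C1 + C2*x^(1 - sqrt(2))


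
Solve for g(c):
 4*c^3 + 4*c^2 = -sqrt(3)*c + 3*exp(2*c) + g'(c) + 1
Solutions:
 g(c) = C1 + c^4 + 4*c^3/3 + sqrt(3)*c^2/2 - c - 3*exp(2*c)/2


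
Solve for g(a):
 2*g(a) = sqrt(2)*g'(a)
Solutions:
 g(a) = C1*exp(sqrt(2)*a)


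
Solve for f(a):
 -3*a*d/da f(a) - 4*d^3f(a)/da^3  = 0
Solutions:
 f(a) = C1 + Integral(C2*airyai(-6^(1/3)*a/2) + C3*airybi(-6^(1/3)*a/2), a)


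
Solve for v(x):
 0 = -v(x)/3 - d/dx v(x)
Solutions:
 v(x) = C1*exp(-x/3)


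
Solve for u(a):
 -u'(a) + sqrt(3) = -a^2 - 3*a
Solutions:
 u(a) = C1 + a^3/3 + 3*a^2/2 + sqrt(3)*a


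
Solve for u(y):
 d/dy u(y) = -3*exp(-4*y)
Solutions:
 u(y) = C1 + 3*exp(-4*y)/4


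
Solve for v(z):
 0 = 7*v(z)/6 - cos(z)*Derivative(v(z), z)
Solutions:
 v(z) = C1*(sin(z) + 1)^(7/12)/(sin(z) - 1)^(7/12)


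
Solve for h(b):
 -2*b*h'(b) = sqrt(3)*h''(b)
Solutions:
 h(b) = C1 + C2*erf(3^(3/4)*b/3)


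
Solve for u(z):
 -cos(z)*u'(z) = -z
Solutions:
 u(z) = C1 + Integral(z/cos(z), z)


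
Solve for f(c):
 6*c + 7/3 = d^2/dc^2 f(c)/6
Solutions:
 f(c) = C1 + C2*c + 6*c^3 + 7*c^2


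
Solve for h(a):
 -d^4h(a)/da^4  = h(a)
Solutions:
 h(a) = (C1*sin(sqrt(2)*a/2) + C2*cos(sqrt(2)*a/2))*exp(-sqrt(2)*a/2) + (C3*sin(sqrt(2)*a/2) + C4*cos(sqrt(2)*a/2))*exp(sqrt(2)*a/2)


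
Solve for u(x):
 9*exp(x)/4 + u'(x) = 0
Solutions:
 u(x) = C1 - 9*exp(x)/4


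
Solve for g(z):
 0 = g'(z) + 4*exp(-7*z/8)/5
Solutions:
 g(z) = C1 + 32*exp(-7*z/8)/35


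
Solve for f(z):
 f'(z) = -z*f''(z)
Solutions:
 f(z) = C1 + C2*log(z)


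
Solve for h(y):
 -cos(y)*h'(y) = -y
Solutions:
 h(y) = C1 + Integral(y/cos(y), y)


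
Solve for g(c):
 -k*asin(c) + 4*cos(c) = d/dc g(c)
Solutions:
 g(c) = C1 - k*(c*asin(c) + sqrt(1 - c^2)) + 4*sin(c)


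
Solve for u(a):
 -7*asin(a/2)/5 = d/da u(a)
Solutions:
 u(a) = C1 - 7*a*asin(a/2)/5 - 7*sqrt(4 - a^2)/5


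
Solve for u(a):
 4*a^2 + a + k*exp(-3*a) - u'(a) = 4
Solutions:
 u(a) = C1 + 4*a^3/3 + a^2/2 - 4*a - k*exp(-3*a)/3


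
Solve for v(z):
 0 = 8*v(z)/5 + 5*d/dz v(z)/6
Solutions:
 v(z) = C1*exp(-48*z/25)


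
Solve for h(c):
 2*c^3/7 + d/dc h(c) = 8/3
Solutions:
 h(c) = C1 - c^4/14 + 8*c/3


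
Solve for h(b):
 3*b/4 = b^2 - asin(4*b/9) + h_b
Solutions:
 h(b) = C1 - b^3/3 + 3*b^2/8 + b*asin(4*b/9) + sqrt(81 - 16*b^2)/4


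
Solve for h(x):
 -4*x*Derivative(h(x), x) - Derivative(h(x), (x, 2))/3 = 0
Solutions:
 h(x) = C1 + C2*erf(sqrt(6)*x)


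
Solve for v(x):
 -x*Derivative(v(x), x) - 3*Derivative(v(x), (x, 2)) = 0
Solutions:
 v(x) = C1 + C2*erf(sqrt(6)*x/6)


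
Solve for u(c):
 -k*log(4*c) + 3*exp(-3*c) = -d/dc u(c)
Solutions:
 u(c) = C1 + c*k*log(c) + c*k*(-1 + 2*log(2)) + exp(-3*c)


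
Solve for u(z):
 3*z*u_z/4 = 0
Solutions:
 u(z) = C1


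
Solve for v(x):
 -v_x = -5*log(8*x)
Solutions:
 v(x) = C1 + 5*x*log(x) - 5*x + x*log(32768)


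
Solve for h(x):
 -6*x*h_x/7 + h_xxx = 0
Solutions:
 h(x) = C1 + Integral(C2*airyai(6^(1/3)*7^(2/3)*x/7) + C3*airybi(6^(1/3)*7^(2/3)*x/7), x)


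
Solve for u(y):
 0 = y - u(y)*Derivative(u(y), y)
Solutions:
 u(y) = -sqrt(C1 + y^2)
 u(y) = sqrt(C1 + y^2)


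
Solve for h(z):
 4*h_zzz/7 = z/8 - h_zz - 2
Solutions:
 h(z) = C1 + C2*z + C3*exp(-7*z/4) + z^3/48 - 29*z^2/28


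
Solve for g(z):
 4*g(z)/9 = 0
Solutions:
 g(z) = 0


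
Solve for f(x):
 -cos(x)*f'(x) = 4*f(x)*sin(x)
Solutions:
 f(x) = C1*cos(x)^4


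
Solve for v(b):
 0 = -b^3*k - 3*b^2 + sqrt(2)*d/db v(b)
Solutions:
 v(b) = C1 + sqrt(2)*b^4*k/8 + sqrt(2)*b^3/2


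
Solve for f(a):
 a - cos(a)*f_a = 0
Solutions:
 f(a) = C1 + Integral(a/cos(a), a)


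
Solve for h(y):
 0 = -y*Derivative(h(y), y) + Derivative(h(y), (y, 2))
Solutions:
 h(y) = C1 + C2*erfi(sqrt(2)*y/2)


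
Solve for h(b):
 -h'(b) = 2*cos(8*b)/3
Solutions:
 h(b) = C1 - sin(8*b)/12


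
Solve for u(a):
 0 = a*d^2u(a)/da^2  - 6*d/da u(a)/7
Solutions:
 u(a) = C1 + C2*a^(13/7)


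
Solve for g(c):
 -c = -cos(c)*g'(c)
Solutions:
 g(c) = C1 + Integral(c/cos(c), c)


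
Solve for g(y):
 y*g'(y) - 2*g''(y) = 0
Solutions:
 g(y) = C1 + C2*erfi(y/2)


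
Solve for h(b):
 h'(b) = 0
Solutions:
 h(b) = C1


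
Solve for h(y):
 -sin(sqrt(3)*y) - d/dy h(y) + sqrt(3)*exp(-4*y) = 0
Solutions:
 h(y) = C1 + sqrt(3)*cos(sqrt(3)*y)/3 - sqrt(3)*exp(-4*y)/4


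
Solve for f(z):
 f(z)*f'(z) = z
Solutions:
 f(z) = -sqrt(C1 + z^2)
 f(z) = sqrt(C1 + z^2)


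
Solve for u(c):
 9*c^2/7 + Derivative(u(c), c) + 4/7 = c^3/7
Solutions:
 u(c) = C1 + c^4/28 - 3*c^3/7 - 4*c/7


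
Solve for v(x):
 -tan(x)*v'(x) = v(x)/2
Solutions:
 v(x) = C1/sqrt(sin(x))


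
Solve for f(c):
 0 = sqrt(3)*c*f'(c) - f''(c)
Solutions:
 f(c) = C1 + C2*erfi(sqrt(2)*3^(1/4)*c/2)


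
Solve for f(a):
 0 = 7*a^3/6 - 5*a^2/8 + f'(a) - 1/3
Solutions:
 f(a) = C1 - 7*a^4/24 + 5*a^3/24 + a/3


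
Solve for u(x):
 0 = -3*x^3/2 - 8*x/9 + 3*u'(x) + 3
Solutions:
 u(x) = C1 + x^4/8 + 4*x^2/27 - x


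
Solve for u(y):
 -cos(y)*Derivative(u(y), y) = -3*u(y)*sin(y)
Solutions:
 u(y) = C1/cos(y)^3


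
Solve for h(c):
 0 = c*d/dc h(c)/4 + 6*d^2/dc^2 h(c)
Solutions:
 h(c) = C1 + C2*erf(sqrt(3)*c/12)


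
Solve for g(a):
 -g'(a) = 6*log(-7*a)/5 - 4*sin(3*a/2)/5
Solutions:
 g(a) = C1 - 6*a*log(-a)/5 - 6*a*log(7)/5 + 6*a/5 - 8*cos(3*a/2)/15


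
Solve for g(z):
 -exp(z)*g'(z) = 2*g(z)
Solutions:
 g(z) = C1*exp(2*exp(-z))


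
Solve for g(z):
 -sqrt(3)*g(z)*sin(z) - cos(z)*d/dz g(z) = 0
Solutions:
 g(z) = C1*cos(z)^(sqrt(3))


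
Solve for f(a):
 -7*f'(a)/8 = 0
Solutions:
 f(a) = C1


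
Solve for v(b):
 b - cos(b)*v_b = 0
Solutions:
 v(b) = C1 + Integral(b/cos(b), b)


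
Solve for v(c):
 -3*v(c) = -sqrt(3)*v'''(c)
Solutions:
 v(c) = C3*exp(3^(1/6)*c) + (C1*sin(3^(2/3)*c/2) + C2*cos(3^(2/3)*c/2))*exp(-3^(1/6)*c/2)


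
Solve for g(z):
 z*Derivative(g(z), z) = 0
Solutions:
 g(z) = C1


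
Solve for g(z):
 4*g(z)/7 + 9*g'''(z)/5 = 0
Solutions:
 g(z) = C3*exp(-2940^(1/3)*z/21) + (C1*sin(3^(5/6)*980^(1/3)*z/42) + C2*cos(3^(5/6)*980^(1/3)*z/42))*exp(2940^(1/3)*z/42)


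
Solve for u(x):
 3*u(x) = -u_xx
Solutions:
 u(x) = C1*sin(sqrt(3)*x) + C2*cos(sqrt(3)*x)


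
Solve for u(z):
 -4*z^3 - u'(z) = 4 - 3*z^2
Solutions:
 u(z) = C1 - z^4 + z^3 - 4*z


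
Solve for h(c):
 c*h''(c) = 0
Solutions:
 h(c) = C1 + C2*c


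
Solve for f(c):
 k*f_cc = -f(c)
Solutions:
 f(c) = C1*exp(-c*sqrt(-1/k)) + C2*exp(c*sqrt(-1/k))


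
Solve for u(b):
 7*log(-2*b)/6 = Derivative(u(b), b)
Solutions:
 u(b) = C1 + 7*b*log(-b)/6 + 7*b*(-1 + log(2))/6


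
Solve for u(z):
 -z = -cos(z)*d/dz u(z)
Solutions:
 u(z) = C1 + Integral(z/cos(z), z)


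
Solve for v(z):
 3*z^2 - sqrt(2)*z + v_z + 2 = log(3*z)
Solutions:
 v(z) = C1 - z^3 + sqrt(2)*z^2/2 + z*log(z) - 3*z + z*log(3)


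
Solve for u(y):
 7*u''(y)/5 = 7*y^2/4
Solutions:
 u(y) = C1 + C2*y + 5*y^4/48


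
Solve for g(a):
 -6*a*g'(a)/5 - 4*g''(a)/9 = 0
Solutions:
 g(a) = C1 + C2*erf(3*sqrt(15)*a/10)


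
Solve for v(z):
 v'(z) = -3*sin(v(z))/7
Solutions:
 3*z/7 + log(cos(v(z)) - 1)/2 - log(cos(v(z)) + 1)/2 = C1


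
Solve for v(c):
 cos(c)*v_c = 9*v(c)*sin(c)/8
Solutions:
 v(c) = C1/cos(c)^(9/8)


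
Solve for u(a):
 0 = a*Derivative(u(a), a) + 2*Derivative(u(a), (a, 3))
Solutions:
 u(a) = C1 + Integral(C2*airyai(-2^(2/3)*a/2) + C3*airybi(-2^(2/3)*a/2), a)
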